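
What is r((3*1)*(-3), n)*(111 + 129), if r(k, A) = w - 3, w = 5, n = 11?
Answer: 480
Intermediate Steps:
r(k, A) = 2 (r(k, A) = 5 - 3 = 2)
r((3*1)*(-3), n)*(111 + 129) = 2*(111 + 129) = 2*240 = 480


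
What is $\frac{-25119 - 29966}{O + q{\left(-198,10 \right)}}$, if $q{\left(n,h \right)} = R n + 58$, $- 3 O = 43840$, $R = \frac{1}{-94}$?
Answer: $\frac{1553397}{410401} \approx 3.7851$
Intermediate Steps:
$R = - \frac{1}{94} \approx -0.010638$
$O = - \frac{43840}{3}$ ($O = \left(- \frac{1}{3}\right) 43840 = - \frac{43840}{3} \approx -14613.0$)
$q{\left(n,h \right)} = 58 - \frac{n}{94}$ ($q{\left(n,h \right)} = - \frac{n}{94} + 58 = 58 - \frac{n}{94}$)
$\frac{-25119 - 29966}{O + q{\left(-198,10 \right)}} = \frac{-25119 - 29966}{- \frac{43840}{3} + \left(58 - - \frac{99}{47}\right)} = - \frac{55085}{- \frac{43840}{3} + \left(58 + \frac{99}{47}\right)} = - \frac{55085}{- \frac{43840}{3} + \frac{2825}{47}} = - \frac{55085}{- \frac{2052005}{141}} = \left(-55085\right) \left(- \frac{141}{2052005}\right) = \frac{1553397}{410401}$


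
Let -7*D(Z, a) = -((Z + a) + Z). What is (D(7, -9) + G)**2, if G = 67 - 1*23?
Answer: 97969/49 ≈ 1999.4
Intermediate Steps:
D(Z, a) = a/7 + 2*Z/7 (D(Z, a) = -(-1)*((Z + a) + Z)/7 = -(-1)*(a + 2*Z)/7 = -(-a - 2*Z)/7 = a/7 + 2*Z/7)
G = 44 (G = 67 - 23 = 44)
(D(7, -9) + G)**2 = (((1/7)*(-9) + (2/7)*7) + 44)**2 = ((-9/7 + 2) + 44)**2 = (5/7 + 44)**2 = (313/7)**2 = 97969/49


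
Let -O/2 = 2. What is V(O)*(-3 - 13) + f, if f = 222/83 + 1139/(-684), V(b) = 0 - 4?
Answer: 3690719/56772 ≈ 65.010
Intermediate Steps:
O = -4 (O = -2*2 = -4)
V(b) = -4
f = 57311/56772 (f = 222*(1/83) + 1139*(-1/684) = 222/83 - 1139/684 = 57311/56772 ≈ 1.0095)
V(O)*(-3 - 13) + f = -4*(-3 - 13) + 57311/56772 = -4*(-16) + 57311/56772 = 64 + 57311/56772 = 3690719/56772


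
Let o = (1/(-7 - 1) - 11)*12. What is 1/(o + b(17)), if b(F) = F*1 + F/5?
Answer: -10/1131 ≈ -0.0088417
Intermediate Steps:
b(F) = 6*F/5 (b(F) = F + F*(1/5) = F + F/5 = 6*F/5)
o = -267/2 (o = (1/(-8) - 11)*12 = (-1/8 - 11)*12 = -89/8*12 = -267/2 ≈ -133.50)
1/(o + b(17)) = 1/(-267/2 + (6/5)*17) = 1/(-267/2 + 102/5) = 1/(-1131/10) = -10/1131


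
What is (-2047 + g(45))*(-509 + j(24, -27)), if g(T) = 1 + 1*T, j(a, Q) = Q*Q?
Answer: -440220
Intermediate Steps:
j(a, Q) = Q²
g(T) = 1 + T
(-2047 + g(45))*(-509 + j(24, -27)) = (-2047 + (1 + 45))*(-509 + (-27)²) = (-2047 + 46)*(-509 + 729) = -2001*220 = -440220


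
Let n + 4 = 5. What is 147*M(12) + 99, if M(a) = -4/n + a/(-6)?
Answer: -783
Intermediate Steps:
n = 1 (n = -4 + 5 = 1)
M(a) = -4 - a/6 (M(a) = -4/1 + a/(-6) = -4*1 + a*(-⅙) = -4 - a/6)
147*M(12) + 99 = 147*(-4 - ⅙*12) + 99 = 147*(-4 - 2) + 99 = 147*(-6) + 99 = -882 + 99 = -783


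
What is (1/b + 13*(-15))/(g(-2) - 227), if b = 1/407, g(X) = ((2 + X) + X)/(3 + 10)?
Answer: -2756/2953 ≈ -0.93329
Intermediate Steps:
g(X) = 2/13 + 2*X/13 (g(X) = (2 + 2*X)/13 = (2 + 2*X)*(1/13) = 2/13 + 2*X/13)
b = 1/407 ≈ 0.0024570
(1/b + 13*(-15))/(g(-2) - 227) = (1/(1/407) + 13*(-15))/((2/13 + (2/13)*(-2)) - 227) = (407 - 195)/((2/13 - 4/13) - 227) = 212/(-2/13 - 227) = 212/(-2953/13) = 212*(-13/2953) = -2756/2953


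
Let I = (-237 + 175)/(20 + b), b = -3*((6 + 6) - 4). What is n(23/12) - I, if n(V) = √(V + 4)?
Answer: -31/2 + √213/6 ≈ -13.068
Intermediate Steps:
b = -24 (b = -3*(12 - 4) = -3*8 = -24)
I = 31/2 (I = (-237 + 175)/(20 - 24) = -62/(-4) = -62*(-¼) = 31/2 ≈ 15.500)
n(V) = √(4 + V)
n(23/12) - I = √(4 + 23/12) - 1*31/2 = √(4 + 23*(1/12)) - 31/2 = √(4 + 23/12) - 31/2 = √(71/12) - 31/2 = √213/6 - 31/2 = -31/2 + √213/6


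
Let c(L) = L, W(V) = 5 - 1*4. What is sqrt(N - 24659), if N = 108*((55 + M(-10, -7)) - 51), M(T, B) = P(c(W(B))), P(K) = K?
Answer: I*sqrt(24119) ≈ 155.3*I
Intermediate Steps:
W(V) = 1 (W(V) = 5 - 4 = 1)
M(T, B) = 1
N = 540 (N = 108*((55 + 1) - 51) = 108*(56 - 51) = 108*5 = 540)
sqrt(N - 24659) = sqrt(540 - 24659) = sqrt(-24119) = I*sqrt(24119)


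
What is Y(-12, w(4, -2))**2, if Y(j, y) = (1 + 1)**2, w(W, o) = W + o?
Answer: 16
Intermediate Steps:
Y(j, y) = 4 (Y(j, y) = 2**2 = 4)
Y(-12, w(4, -2))**2 = 4**2 = 16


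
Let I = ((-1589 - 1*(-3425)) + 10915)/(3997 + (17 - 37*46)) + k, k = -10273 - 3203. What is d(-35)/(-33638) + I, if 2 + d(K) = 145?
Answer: -47618825597/3535048 ≈ -13470.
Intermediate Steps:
d(K) = 143 (d(K) = -2 + 145 = 143)
k = -13476
I = -31143761/2312 (I = ((-1589 - 1*(-3425)) + 10915)/(3997 + (17 - 37*46)) - 13476 = ((-1589 + 3425) + 10915)/(3997 + (17 - 1702)) - 13476 = (1836 + 10915)/(3997 - 1685) - 13476 = 12751/2312 - 13476 = -31143761/2312 ≈ -13470.)
d(-35)/(-33638) + I = 143/(-33638) - 31143761/2312 = 143*(-1/33638) - 31143761/2312 = -13/3058 - 31143761/2312 = -47618825597/3535048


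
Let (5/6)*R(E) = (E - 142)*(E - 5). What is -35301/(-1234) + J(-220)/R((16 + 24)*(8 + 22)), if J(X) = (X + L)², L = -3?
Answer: 26809527179/936095124 ≈ 28.640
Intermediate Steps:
J(X) = (-3 + X)² (J(X) = (X - 3)² = (-3 + X)²)
R(E) = 6*(-142 + E)*(-5 + E)/5 (R(E) = 6*((E - 142)*(E - 5))/5 = 6*((-142 + E)*(-5 + E))/5 = 6*(-142 + E)*(-5 + E)/5)
-35301/(-1234) + J(-220)/R((16 + 24)*(8 + 22)) = -35301/(-1234) + (-3 - 220)²/(852 - 882*(16 + 24)*(8 + 22)/5 + 6*((16 + 24)*(8 + 22))²/5) = -35301*(-1/1234) + (-223)²/(852 - 7056*30 + 6*(40*30)²/5) = 35301/1234 + 49729/(852 - 882/5*1200 + (6/5)*1200²) = 35301/1234 + 49729/(852 - 211680 + (6/5)*1440000) = 35301/1234 + 49729/(852 - 211680 + 1728000) = 35301/1234 + 49729/1517172 = 26809527179/936095124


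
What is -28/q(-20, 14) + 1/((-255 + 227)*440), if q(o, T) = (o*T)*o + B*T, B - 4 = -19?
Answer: -13/2464 ≈ -0.0052760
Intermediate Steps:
B = -15 (B = 4 - 19 = -15)
q(o, T) = -15*T + T*o² (q(o, T) = (o*T)*o - 15*T = (T*o)*o - 15*T = T*o² - 15*T = -15*T + T*o²)
-28/q(-20, 14) + 1/((-255 + 227)*440) = -28*1/(14*(-15 + (-20)²)) + 1/((-255 + 227)*440) = -28*1/(14*(-15 + 400)) + (1/440)/(-28) = -28/(14*385) - 1/28*1/440 = -28/5390 - 1/12320 = -28*1/5390 - 1/12320 = -2/385 - 1/12320 = -13/2464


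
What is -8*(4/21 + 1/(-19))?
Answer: -440/399 ≈ -1.1028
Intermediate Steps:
-8*(4/21 + 1/(-19)) = -8*(4*(1/21) + 1*(-1/19)) = -8*(4/21 - 1/19) = -8*55/399 = -440/399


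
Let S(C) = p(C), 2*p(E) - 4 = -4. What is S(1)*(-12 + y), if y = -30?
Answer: 0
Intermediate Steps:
p(E) = 0 (p(E) = 2 + (½)*(-4) = 2 - 2 = 0)
S(C) = 0
S(1)*(-12 + y) = 0*(-12 - 30) = 0*(-42) = 0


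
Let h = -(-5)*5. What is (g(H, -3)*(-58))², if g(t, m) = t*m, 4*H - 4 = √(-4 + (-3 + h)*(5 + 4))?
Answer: 794745/2 + 15138*√194 ≈ 6.0822e+5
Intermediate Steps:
h = 25 (h = -1*(-25) = 25)
H = 1 + √194/4 (H = 1 + √(-4 + (-3 + 25)*(5 + 4))/4 = 1 + √(-4 + 22*9)/4 = 1 + √(-4 + 198)/4 = 1 + √194/4 ≈ 4.4821)
g(t, m) = m*t
(g(H, -3)*(-58))² = (-3*(1 + √194/4)*(-58))² = ((-3 - 3*√194/4)*(-58))² = (174 + 87*√194/2)²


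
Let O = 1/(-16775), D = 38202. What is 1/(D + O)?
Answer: 16775/640838549 ≈ 2.6177e-5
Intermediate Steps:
O = -1/16775 ≈ -5.9613e-5
1/(D + O) = 1/(38202 - 1/16775) = 1/(640838549/16775) = 16775/640838549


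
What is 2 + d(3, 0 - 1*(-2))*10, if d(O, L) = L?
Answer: 22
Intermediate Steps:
2 + d(3, 0 - 1*(-2))*10 = 2 + (0 - 1*(-2))*10 = 2 + (0 + 2)*10 = 2 + 2*10 = 2 + 20 = 22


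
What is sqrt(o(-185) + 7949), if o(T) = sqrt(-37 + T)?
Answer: sqrt(7949 + I*sqrt(222)) ≈ 89.157 + 0.0836*I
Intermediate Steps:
sqrt(o(-185) + 7949) = sqrt(sqrt(-37 - 185) + 7949) = sqrt(sqrt(-222) + 7949) = sqrt(I*sqrt(222) + 7949) = sqrt(7949 + I*sqrt(222))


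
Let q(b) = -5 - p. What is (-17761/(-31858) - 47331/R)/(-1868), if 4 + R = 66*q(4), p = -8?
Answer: 376106341/2886271084 ≈ 0.13031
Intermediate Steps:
q(b) = 3 (q(b) = -5 - 1*(-8) = -5 + 8 = 3)
R = 194 (R = -4 + 66*3 = -4 + 198 = 194)
(-17761/(-31858) - 47331/R)/(-1868) = (-17761/(-31858) - 47331/194)/(-1868) = (-17761*(-1/31858) - 47331*1/194)*(-1/1868) = (17761/31858 - 47331/194)*(-1/1868) = -376106341/1545113*(-1/1868) = 376106341/2886271084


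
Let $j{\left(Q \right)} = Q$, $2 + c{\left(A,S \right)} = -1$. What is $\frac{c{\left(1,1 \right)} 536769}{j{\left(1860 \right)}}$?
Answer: $- \frac{536769}{620} \approx -865.76$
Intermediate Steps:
$c{\left(A,S \right)} = -3$ ($c{\left(A,S \right)} = -2 - 1 = -3$)
$\frac{c{\left(1,1 \right)} 536769}{j{\left(1860 \right)}} = \frac{\left(-3\right) 536769}{1860} = \left(-1610307\right) \frac{1}{1860} = - \frac{536769}{620}$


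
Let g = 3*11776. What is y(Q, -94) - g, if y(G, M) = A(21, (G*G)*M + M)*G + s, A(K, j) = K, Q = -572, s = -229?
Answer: -47569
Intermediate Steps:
g = 35328
y(G, M) = -229 + 21*G (y(G, M) = 21*G - 229 = -229 + 21*G)
y(Q, -94) - g = (-229 + 21*(-572)) - 1*35328 = (-229 - 12012) - 35328 = -12241 - 35328 = -47569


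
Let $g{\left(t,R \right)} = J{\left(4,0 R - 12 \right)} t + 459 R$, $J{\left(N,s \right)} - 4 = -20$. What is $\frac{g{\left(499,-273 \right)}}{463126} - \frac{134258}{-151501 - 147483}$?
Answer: $\frac{5581623541}{34616815996} \approx 0.16124$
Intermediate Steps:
$J{\left(N,s \right)} = -16$ ($J{\left(N,s \right)} = 4 - 20 = -16$)
$g{\left(t,R \right)} = - 16 t + 459 R$
$\frac{g{\left(499,-273 \right)}}{463126} - \frac{134258}{-151501 - 147483} = \frac{\left(-16\right) 499 + 459 \left(-273\right)}{463126} - \frac{134258}{-151501 - 147483} = \left(-7984 - 125307\right) \frac{1}{463126} - \frac{134258}{-151501 - 147483} = \left(-133291\right) \frac{1}{463126} - \frac{134258}{-298984} = - \frac{133291}{463126} - - \frac{67129}{149492} = - \frac{133291}{463126} + \frac{67129}{149492} = \frac{5581623541}{34616815996}$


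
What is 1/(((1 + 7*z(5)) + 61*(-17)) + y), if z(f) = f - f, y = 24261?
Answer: 1/23225 ≈ 4.3057e-5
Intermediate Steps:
z(f) = 0
1/(((1 + 7*z(5)) + 61*(-17)) + y) = 1/(((1 + 7*0) + 61*(-17)) + 24261) = 1/(((1 + 0) - 1037) + 24261) = 1/((1 - 1037) + 24261) = 1/(-1036 + 24261) = 1/23225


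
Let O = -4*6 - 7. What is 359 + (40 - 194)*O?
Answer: 5133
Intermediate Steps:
O = -31 (O = -24 - 7 = -31)
359 + (40 - 194)*O = 359 + (40 - 194)*(-31) = 359 - 154*(-31) = 359 + 4774 = 5133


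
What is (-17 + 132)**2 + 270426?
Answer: 283651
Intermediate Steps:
(-17 + 132)**2 + 270426 = 115**2 + 270426 = 13225 + 270426 = 283651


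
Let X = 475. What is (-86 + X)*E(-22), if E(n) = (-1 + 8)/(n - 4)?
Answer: -2723/26 ≈ -104.73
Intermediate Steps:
E(n) = 7/(-4 + n)
(-86 + X)*E(-22) = (-86 + 475)*(7/(-4 - 22)) = 389*(7/(-26)) = 389*(7*(-1/26)) = 389*(-7/26) = -2723/26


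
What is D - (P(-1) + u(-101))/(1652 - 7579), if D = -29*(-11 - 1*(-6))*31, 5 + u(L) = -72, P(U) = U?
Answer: 26641787/5927 ≈ 4495.0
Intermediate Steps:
u(L) = -77 (u(L) = -5 - 72 = -77)
D = 4495 (D = -29*(-11 + 6)*31 = -29*(-5)*31 = 145*31 = 4495)
D - (P(-1) + u(-101))/(1652 - 7579) = 4495 - (-1 - 77)/(1652 - 7579) = 4495 - (-78)/(-5927) = 4495 - (-78)*(-1)/5927 = 4495 - 1*78/5927 = 4495 - 78/5927 = 26641787/5927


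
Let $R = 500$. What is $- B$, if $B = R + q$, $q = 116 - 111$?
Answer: $-505$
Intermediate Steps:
$q = 5$ ($q = 116 - 111 = 5$)
$B = 505$ ($B = 500 + 5 = 505$)
$- B = \left(-1\right) 505 = -505$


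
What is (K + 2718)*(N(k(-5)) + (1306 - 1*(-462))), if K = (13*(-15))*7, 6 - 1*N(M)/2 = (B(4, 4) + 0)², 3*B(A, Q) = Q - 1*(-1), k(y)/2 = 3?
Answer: 7202470/3 ≈ 2.4008e+6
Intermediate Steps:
k(y) = 6 (k(y) = 2*3 = 6)
B(A, Q) = ⅓ + Q/3 (B(A, Q) = (Q - 1*(-1))/3 = (Q + 1)/3 = (1 + Q)/3 = ⅓ + Q/3)
N(M) = 58/9 (N(M) = 12 - 2*((⅓ + (⅓)*4) + 0)² = 12 - 2*((⅓ + 4/3) + 0)² = 12 - 2*(5/3 + 0)² = 12 - 2*(5/3)² = 12 - 2*25/9 = 12 - 50/9 = 58/9)
K = -1365 (K = -195*7 = -1365)
(K + 2718)*(N(k(-5)) + (1306 - 1*(-462))) = (-1365 + 2718)*(58/9 + (1306 - 1*(-462))) = 1353*(58/9 + (1306 + 462)) = 1353*(58/9 + 1768) = 1353*(15970/9) = 7202470/3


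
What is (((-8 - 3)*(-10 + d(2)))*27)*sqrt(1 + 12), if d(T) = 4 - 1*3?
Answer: 2673*sqrt(13) ≈ 9637.6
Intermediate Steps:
d(T) = 1 (d(T) = 4 - 3 = 1)
(((-8 - 3)*(-10 + d(2)))*27)*sqrt(1 + 12) = (((-8 - 3)*(-10 + 1))*27)*sqrt(1 + 12) = (-11*(-9)*27)*sqrt(13) = (99*27)*sqrt(13) = 2673*sqrt(13)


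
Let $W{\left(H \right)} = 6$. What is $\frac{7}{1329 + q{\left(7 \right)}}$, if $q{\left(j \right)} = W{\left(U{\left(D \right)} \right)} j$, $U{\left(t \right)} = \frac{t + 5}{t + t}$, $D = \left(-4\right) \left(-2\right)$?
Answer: $\frac{7}{1371} \approx 0.0051058$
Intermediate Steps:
$D = 8$
$U{\left(t \right)} = \frac{5 + t}{2 t}$
$q{\left(j \right)} = 6 j$
$\frac{7}{1329 + q{\left(7 \right)}} = \frac{7}{1329 + 6 \cdot 7} = \frac{7}{1329 + 42} = \frac{7}{1371}$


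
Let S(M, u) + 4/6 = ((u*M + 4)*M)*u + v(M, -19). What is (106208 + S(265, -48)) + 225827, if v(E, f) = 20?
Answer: 486238723/3 ≈ 1.6208e+8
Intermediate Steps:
S(M, u) = 58/3 + M*u*(4 + M*u) (S(M, u) = -⅔ + (((u*M + 4)*M)*u + 20) = -⅔ + (((M*u + 4)*M)*u + 20) = -⅔ + (((4 + M*u)*M)*u + 20) = -⅔ + ((M*(4 + M*u))*u + 20) = -⅔ + (M*u*(4 + M*u) + 20) = -⅔ + (20 + M*u*(4 + M*u)) = 58/3 + M*u*(4 + M*u))
(106208 + S(265, -48)) + 225827 = (106208 + (58/3 + 265²*(-48)² + 4*265*(-48))) + 225827 = (106208 + (58/3 + 70225*2304 - 50880)) + 225827 = (106208 + (58/3 + 161798400 - 50880)) + 225827 = (106208 + 485242618/3) + 225827 = 485561242/3 + 225827 = 486238723/3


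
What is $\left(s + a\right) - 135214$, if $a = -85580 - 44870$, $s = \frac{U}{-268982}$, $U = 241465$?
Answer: $- \frac{10208439359}{38426} \approx -2.6567 \cdot 10^{5}$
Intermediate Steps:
$s = - \frac{34495}{38426}$ ($s = \frac{241465}{-268982} = 241465 \left(- \frac{1}{268982}\right) = - \frac{34495}{38426} \approx -0.8977$)
$a = -130450$
$\left(s + a\right) - 135214 = \left(- \frac{34495}{38426} - 130450\right) - 135214 = - \frac{5012706195}{38426} - 135214 = - \frac{10208439359}{38426}$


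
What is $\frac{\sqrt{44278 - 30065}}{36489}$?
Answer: $\frac{\sqrt{14213}}{36489} \approx 0.0032672$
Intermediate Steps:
$\frac{\sqrt{44278 - 30065}}{36489} = \sqrt{14213} \cdot \frac{1}{36489} = \frac{\sqrt{14213}}{36489}$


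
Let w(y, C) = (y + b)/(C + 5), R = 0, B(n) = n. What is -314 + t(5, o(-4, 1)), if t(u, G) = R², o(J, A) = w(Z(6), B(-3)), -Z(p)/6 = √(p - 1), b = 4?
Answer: -314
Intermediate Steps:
Z(p) = -6*√(-1 + p) (Z(p) = -6*√(p - 1) = -6*√(-1 + p))
w(y, C) = (4 + y)/(5 + C) (w(y, C) = (y + 4)/(C + 5) = (4 + y)/(5 + C))
o(J, A) = 2 - 3*√5 (o(J, A) = (4 - 6*√(-1 + 6))/(5 - 3) = (4 - 6*√5)/2 = 2 - 3*√5)
t(u, G) = 0 (t(u, G) = 0² = 0)
-314 + t(5, o(-4, 1)) = -314 + 0 = -314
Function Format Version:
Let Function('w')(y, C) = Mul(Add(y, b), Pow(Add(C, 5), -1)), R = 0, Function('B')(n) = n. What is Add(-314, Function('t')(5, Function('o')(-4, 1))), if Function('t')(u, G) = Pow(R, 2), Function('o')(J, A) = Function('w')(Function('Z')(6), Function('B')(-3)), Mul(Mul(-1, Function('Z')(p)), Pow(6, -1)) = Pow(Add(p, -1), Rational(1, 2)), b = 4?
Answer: -314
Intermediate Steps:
Function('Z')(p) = Mul(-6, Pow(Add(-1, p), Rational(1, 2))) (Function('Z')(p) = Mul(-6, Pow(Add(p, -1), Rational(1, 2))) = Mul(-6, Pow(Add(-1, p), Rational(1, 2))))
Function('w')(y, C) = Mul(Pow(Add(5, C), -1), Add(4, y)) (Function('w')(y, C) = Mul(Add(y, 4), Pow(Add(C, 5), -1)) = Mul(Add(4, y), Pow(Add(5, C), -1)) = Mul(Pow(Add(5, C), -1), Add(4, y)))
Function('o')(J, A) = Add(2, Mul(-3, Pow(5, Rational(1, 2)))) (Function('o')(J, A) = Mul(Pow(Add(5, -3), -1), Add(4, Mul(-6, Pow(Add(-1, 6), Rational(1, 2))))) = Mul(Pow(2, -1), Add(4, Mul(-6, Pow(5, Rational(1, 2))))) = Mul(Rational(1, 2), Add(4, Mul(-6, Pow(5, Rational(1, 2))))) = Add(2, Mul(-3, Pow(5, Rational(1, 2)))))
Function('t')(u, G) = 0 (Function('t')(u, G) = Pow(0, 2) = 0)
Add(-314, Function('t')(5, Function('o')(-4, 1))) = Add(-314, 0) = -314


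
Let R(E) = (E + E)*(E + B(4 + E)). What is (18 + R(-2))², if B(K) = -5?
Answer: 2116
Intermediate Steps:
R(E) = 2*E*(-5 + E) (R(E) = (E + E)*(E - 5) = (2*E)*(-5 + E) = 2*E*(-5 + E))
(18 + R(-2))² = (18 + 2*(-2)*(-5 - 2))² = (18 + 2*(-2)*(-7))² = (18 + 28)² = 46² = 2116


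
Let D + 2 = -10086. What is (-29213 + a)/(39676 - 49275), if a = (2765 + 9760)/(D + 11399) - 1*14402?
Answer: 19055580/4194763 ≈ 4.5427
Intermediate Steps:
D = -10088 (D = -2 - 10086 = -10088)
a = -6289499/437 (a = (2765 + 9760)/(-10088 + 11399) - 1*14402 = 12525/1311 - 14402 = 12525*(1/1311) - 14402 = 4175/437 - 14402 = -6289499/437 ≈ -14392.)
(-29213 + a)/(39676 - 49275) = (-29213 - 6289499/437)/(39676 - 49275) = -19055580/437/(-9599) = -19055580/437*(-1/9599) = 19055580/4194763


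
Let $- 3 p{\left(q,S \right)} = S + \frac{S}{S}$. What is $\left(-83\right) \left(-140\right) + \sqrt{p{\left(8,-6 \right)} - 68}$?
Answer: $11620 + \frac{i \sqrt{597}}{3} \approx 11620.0 + 8.1445 i$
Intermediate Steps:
$p{\left(q,S \right)} = - \frac{1}{3} - \frac{S}{3}$ ($p{\left(q,S \right)} = - \frac{S + \frac{S}{S}}{3} = - \frac{S + 1}{3} = - \frac{1 + S}{3} = - \frac{1}{3} - \frac{S}{3}$)
$\left(-83\right) \left(-140\right) + \sqrt{p{\left(8,-6 \right)} - 68} = \left(-83\right) \left(-140\right) + \sqrt{\left(- \frac{1}{3} - -2\right) - 68} = 11620 + \sqrt{\left(- \frac{1}{3} + 2\right) - 68} = 11620 + \sqrt{\frac{5}{3} - 68} = 11620 + \sqrt{- \frac{199}{3}} = 11620 + \frac{i \sqrt{597}}{3}$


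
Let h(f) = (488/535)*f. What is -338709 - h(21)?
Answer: -181219563/535 ≈ -3.3873e+5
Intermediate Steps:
h(f) = 488*f/535 (h(f) = (488*(1/535))*f = 488*f/535)
-338709 - h(21) = -338709 - 488*21/535 = -338709 - 1*10248/535 = -338709 - 10248/535 = -181219563/535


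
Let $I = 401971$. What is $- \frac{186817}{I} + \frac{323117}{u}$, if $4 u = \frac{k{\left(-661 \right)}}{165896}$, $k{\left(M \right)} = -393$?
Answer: $- \frac{86188721104406569}{157974603} \approx -5.4559 \cdot 10^{8}$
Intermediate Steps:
$u = - \frac{393}{663584}$ ($u = \frac{\left(-393\right) \frac{1}{165896}}{4} = \frac{1}{4} \left(- \frac{393}{165896}\right) = - \frac{393}{663584} \approx -0.00059224$)
$- \frac{186817}{I} + \frac{323117}{u} = - \frac{186817}{401971} + \frac{323117}{- \frac{393}{663584}} = \left(-186817\right) \frac{1}{401971} + 323117 \left(- \frac{663584}{393}\right) = - \frac{186817}{401971} - \frac{214415271328}{393} = - \frac{86188721104406569}{157974603}$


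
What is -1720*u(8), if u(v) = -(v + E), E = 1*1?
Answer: 15480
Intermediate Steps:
E = 1
u(v) = -1 - v (u(v) = -(v + 1) = -(1 + v) = -1 - v)
-1720*u(8) = -1720*(-1 - 1*8) = -1720*(-1 - 8) = -1720*(-9) = 15480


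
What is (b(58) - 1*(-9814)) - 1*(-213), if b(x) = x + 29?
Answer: 10114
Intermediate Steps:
b(x) = 29 + x
(b(58) - 1*(-9814)) - 1*(-213) = ((29 + 58) - 1*(-9814)) - 1*(-213) = (87 + 9814) + 213 = 9901 + 213 = 10114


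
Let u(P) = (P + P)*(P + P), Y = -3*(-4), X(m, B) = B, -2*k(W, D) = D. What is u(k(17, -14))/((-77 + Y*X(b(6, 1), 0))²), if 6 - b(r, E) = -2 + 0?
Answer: 4/121 ≈ 0.033058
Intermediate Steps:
b(r, E) = 8 (b(r, E) = 6 - (-2 + 0) = 6 - 1*(-2) = 6 + 2 = 8)
k(W, D) = -D/2
Y = 12
u(P) = 4*P² (u(P) = (2*P)*(2*P) = 4*P²)
u(k(17, -14))/((-77 + Y*X(b(6, 1), 0))²) = (4*(-½*(-14))²)/((-77 + 12*0)²) = (4*7²)/((-77 + 0)²) = (4*49)/((-77)²) = 196/5929 = 196*(1/5929) = 4/121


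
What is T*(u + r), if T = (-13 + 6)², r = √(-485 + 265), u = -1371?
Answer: -67179 + 98*I*√55 ≈ -67179.0 + 726.79*I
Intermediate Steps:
r = 2*I*√55 (r = √(-220) = 2*I*√55 ≈ 14.832*I)
T = 49 (T = (-7)² = 49)
T*(u + r) = 49*(-1371 + 2*I*√55) = -67179 + 98*I*√55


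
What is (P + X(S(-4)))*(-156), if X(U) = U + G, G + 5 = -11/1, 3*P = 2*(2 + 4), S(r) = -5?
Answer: 2652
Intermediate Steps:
P = 4 (P = (2*(2 + 4))/3 = (2*6)/3 = (1/3)*12 = 4)
G = -16 (G = -5 - 11/1 = -5 - 11*1 = -5 - 11 = -16)
X(U) = -16 + U (X(U) = U - 16 = -16 + U)
(P + X(S(-4)))*(-156) = (4 + (-16 - 5))*(-156) = (4 - 21)*(-156) = -17*(-156) = 2652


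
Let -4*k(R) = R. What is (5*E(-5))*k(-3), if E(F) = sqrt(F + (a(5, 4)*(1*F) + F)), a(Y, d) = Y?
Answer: 15*I*sqrt(35)/4 ≈ 22.185*I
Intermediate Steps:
k(R) = -R/4
E(F) = sqrt(7)*sqrt(F) (E(F) = sqrt(F + (5*(1*F) + F)) = sqrt(F + (5*F + F)) = sqrt(F + 6*F) = sqrt(7*F) = sqrt(7)*sqrt(F))
(5*E(-5))*k(-3) = (5*(sqrt(7)*sqrt(-5)))*(-1/4*(-3)) = (5*(sqrt(7)*(I*sqrt(5))))*(3/4) = (5*(I*sqrt(35)))*(3/4) = (5*I*sqrt(35))*(3/4) = 15*I*sqrt(35)/4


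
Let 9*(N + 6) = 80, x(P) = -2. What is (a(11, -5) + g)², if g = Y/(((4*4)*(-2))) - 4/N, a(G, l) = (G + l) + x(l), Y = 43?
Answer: 279841/173056 ≈ 1.6171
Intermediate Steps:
a(G, l) = -2 + G + l (a(G, l) = (G + l) - 2 = -2 + G + l)
N = 26/9 (N = -6 + (⅑)*80 = -6 + 80/9 = 26/9 ≈ 2.8889)
g = -1135/416 (g = 43/(((4*4)*(-2))) - 4/26/9 = 43/((16*(-2))) - 4*9/26 = 43/(-32) - 18/13 = 43*(-1/32) - 18/13 = -43/32 - 18/13 = -1135/416 ≈ -2.7284)
(a(11, -5) + g)² = ((-2 + 11 - 5) - 1135/416)² = (4 - 1135/416)² = (529/416)² = 279841/173056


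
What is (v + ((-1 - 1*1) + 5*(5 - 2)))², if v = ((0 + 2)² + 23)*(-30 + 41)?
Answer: 96100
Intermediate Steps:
v = 297 (v = (2² + 23)*11 = (4 + 23)*11 = 27*11 = 297)
(v + ((-1 - 1*1) + 5*(5 - 2)))² = (297 + ((-1 - 1*1) + 5*(5 - 2)))² = (297 + ((-1 - 1) + 5*3))² = (297 + (-2 + 15))² = (297 + 13)² = 310² = 96100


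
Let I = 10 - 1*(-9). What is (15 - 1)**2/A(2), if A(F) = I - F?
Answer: 196/17 ≈ 11.529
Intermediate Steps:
I = 19 (I = 10 + 9 = 19)
A(F) = 19 - F
(15 - 1)**2/A(2) = (15 - 1)**2/(19 - 1*2) = 14**2/(19 - 2) = 196/17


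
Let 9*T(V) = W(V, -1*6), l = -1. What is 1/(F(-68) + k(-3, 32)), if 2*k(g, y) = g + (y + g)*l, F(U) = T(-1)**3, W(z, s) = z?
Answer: -729/11665 ≈ -0.062495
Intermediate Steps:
T(V) = V/9
F(U) = -1/729 (F(U) = ((1/9)*(-1))**3 = (-1/9)**3 = -1/729)
k(g, y) = -y/2 (k(g, y) = (g + (y + g)*(-1))/2 = (g + (g + y)*(-1))/2 = (g + (-g - y))/2 = (-y)/2 = -y/2)
1/(F(-68) + k(-3, 32)) = 1/(-1/729 - 1/2*32) = 1/(-1/729 - 16) = 1/(-11665/729) = -729/11665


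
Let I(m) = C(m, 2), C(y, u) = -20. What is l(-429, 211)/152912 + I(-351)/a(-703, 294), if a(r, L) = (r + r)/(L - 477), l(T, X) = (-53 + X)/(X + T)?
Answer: -1605337483/616694096 ≈ -2.6031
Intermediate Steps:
l(T, X) = (-53 + X)/(T + X)
I(m) = -20
a(r, L) = 2*r/(-477 + L) (a(r, L) = (2*r)/(-477 + L) = 2*r/(-477 + L))
l(-429, 211)/152912 + I(-351)/a(-703, 294) = ((-53 + 211)/(-429 + 211))/152912 - 20/(2*(-703)/(-477 + 294)) = (158/(-218))*(1/152912) - 20/(2*(-703)/(-183)) = -1/218*158*(1/152912) - 20/(2*(-703)*(-1/183)) = -79/109*1/152912 - 20/1406/183 = -79/16667408 - 20*183/1406 = -79/16667408 - 1830/703 = -1605337483/616694096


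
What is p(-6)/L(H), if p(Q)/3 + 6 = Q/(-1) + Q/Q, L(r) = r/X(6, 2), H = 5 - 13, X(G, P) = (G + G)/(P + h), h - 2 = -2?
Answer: -9/4 ≈ -2.2500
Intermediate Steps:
h = 0 (h = 2 - 2 = 0)
X(G, P) = 2*G/P (X(G, P) = (G + G)/(P + 0) = (2*G)/P = 2*G/P)
H = -8
L(r) = r/6 (L(r) = r/((2*6/2)) = r/((2*6*(½))) = r/6)
p(Q) = -15 - 3*Q (p(Q) = -18 + 3*(Q/(-1) + Q/Q) = -18 + 3*(Q*(-1) + 1) = -18 + 3*(-Q + 1) = -18 + 3*(1 - Q) = -18 + (3 - 3*Q) = -15 - 3*Q)
p(-6)/L(H) = (-15 - 3*(-6))/(((⅙)*(-8))) = (-15 + 18)/(-4/3) = 3*(-¾) = -9/4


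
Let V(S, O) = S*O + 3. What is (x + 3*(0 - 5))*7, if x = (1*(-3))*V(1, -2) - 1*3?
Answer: -147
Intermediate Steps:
V(S, O) = 3 + O*S (V(S, O) = O*S + 3 = 3 + O*S)
x = -6 (x = (1*(-3))*(3 - 2*1) - 1*3 = -3*(3 - 2) - 3 = -3*1 - 3 = -3 - 3 = -6)
(x + 3*(0 - 5))*7 = (-6 + 3*(0 - 5))*7 = (-6 + 3*(-5))*7 = (-6 - 15)*7 = -21*7 = -147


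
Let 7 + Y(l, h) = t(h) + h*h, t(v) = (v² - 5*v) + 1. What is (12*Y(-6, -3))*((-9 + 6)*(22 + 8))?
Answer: -29160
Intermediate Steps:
t(v) = 1 + v² - 5*v
Y(l, h) = -6 - 5*h + 2*h² (Y(l, h) = -7 + ((1 + h² - 5*h) + h*h) = -7 + ((1 + h² - 5*h) + h²) = -7 + (1 - 5*h + 2*h²) = -6 - 5*h + 2*h²)
(12*Y(-6, -3))*((-9 + 6)*(22 + 8)) = (12*(-6 - 5*(-3) + 2*(-3)²))*((-9 + 6)*(22 + 8)) = (12*(-6 + 15 + 2*9))*(-3*30) = (12*(-6 + 15 + 18))*(-90) = (12*27)*(-90) = 324*(-90) = -29160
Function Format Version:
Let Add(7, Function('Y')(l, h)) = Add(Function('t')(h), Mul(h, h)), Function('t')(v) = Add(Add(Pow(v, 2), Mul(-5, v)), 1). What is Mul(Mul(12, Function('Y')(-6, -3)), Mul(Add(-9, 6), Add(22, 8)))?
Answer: -29160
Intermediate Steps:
Function('t')(v) = Add(1, Pow(v, 2), Mul(-5, v))
Function('Y')(l, h) = Add(-6, Mul(-5, h), Mul(2, Pow(h, 2))) (Function('Y')(l, h) = Add(-7, Add(Add(1, Pow(h, 2), Mul(-5, h)), Mul(h, h))) = Add(-7, Add(Add(1, Pow(h, 2), Mul(-5, h)), Pow(h, 2))) = Add(-7, Add(1, Mul(-5, h), Mul(2, Pow(h, 2)))) = Add(-6, Mul(-5, h), Mul(2, Pow(h, 2))))
Mul(Mul(12, Function('Y')(-6, -3)), Mul(Add(-9, 6), Add(22, 8))) = Mul(Mul(12, Add(-6, Mul(-5, -3), Mul(2, Pow(-3, 2)))), Mul(Add(-9, 6), Add(22, 8))) = Mul(Mul(12, Add(-6, 15, Mul(2, 9))), Mul(-3, 30)) = Mul(Mul(12, Add(-6, 15, 18)), -90) = Mul(Mul(12, 27), -90) = Mul(324, -90) = -29160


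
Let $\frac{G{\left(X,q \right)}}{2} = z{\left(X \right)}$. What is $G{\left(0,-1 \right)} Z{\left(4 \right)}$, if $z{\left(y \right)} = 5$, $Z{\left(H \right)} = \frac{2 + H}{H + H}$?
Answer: $\frac{15}{2} \approx 7.5$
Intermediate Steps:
$Z{\left(H \right)} = \frac{2 + H}{2 H}$
$G{\left(X,q \right)} = 10$ ($G{\left(X,q \right)} = 2 \cdot 5 = 10$)
$G{\left(0,-1 \right)} Z{\left(4 \right)} = 10 \frac{2 + 4}{2 \cdot 4} = 10 \cdot \frac{1}{2} \cdot \frac{1}{4} \cdot 6 = 10 \cdot \frac{3}{4} = \frac{15}{2}$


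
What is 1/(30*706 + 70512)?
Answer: 1/91692 ≈ 1.0906e-5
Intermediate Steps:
1/(30*706 + 70512) = 1/(21180 + 70512) = 1/91692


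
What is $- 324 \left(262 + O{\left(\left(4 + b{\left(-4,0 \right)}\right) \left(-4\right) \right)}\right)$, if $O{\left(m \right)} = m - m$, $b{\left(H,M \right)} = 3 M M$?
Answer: $-84888$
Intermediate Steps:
$b{\left(H,M \right)} = 3 M^{2}$
$O{\left(m \right)} = 0$
$- 324 \left(262 + O{\left(\left(4 + b{\left(-4,0 \right)}\right) \left(-4\right) \right)}\right) = - 324 \left(262 + 0\right) = \left(-324\right) 262 = -84888$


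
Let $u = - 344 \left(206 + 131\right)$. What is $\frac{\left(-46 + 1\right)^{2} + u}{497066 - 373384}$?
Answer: $- \frac{113903}{123682} \approx -0.92093$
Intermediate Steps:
$u = -115928$ ($u = \left(-344\right) 337 = -115928$)
$\frac{\left(-46 + 1\right)^{2} + u}{497066 - 373384} = \frac{\left(-46 + 1\right)^{2} - 115928}{497066 - 373384} = \frac{\left(-45\right)^{2} - 115928}{123682} = \left(2025 - 115928\right) \frac{1}{123682} = \left(-113903\right) \frac{1}{123682} = - \frac{113903}{123682}$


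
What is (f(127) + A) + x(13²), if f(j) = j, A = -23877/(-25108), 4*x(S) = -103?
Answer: 1283031/12554 ≈ 102.20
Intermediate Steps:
x(S) = -103/4 (x(S) = (¼)*(-103) = -103/4)
A = 23877/25108 (A = -23877*(-1/25108) = 23877/25108 ≈ 0.95097)
(f(127) + A) + x(13²) = (127 + 23877/25108) - 103/4 = 3212593/25108 - 103/4 = 1283031/12554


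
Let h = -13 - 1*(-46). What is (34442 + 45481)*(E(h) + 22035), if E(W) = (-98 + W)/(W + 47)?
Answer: 28176613881/16 ≈ 1.7610e+9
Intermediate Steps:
h = 33 (h = -13 + 46 = 33)
E(W) = (-98 + W)/(47 + W)
(34442 + 45481)*(E(h) + 22035) = (34442 + 45481)*((-98 + 33)/(47 + 33) + 22035) = 79923*(-65/80 + 22035) = 79923*((1/80)*(-65) + 22035) = 79923*(-13/16 + 22035) = 79923*(352547/16) = 28176613881/16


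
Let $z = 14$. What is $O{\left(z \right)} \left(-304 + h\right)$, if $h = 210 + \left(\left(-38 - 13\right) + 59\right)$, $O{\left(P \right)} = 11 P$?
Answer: $-13244$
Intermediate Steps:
$h = 218$ ($h = 210 + \left(-51 + 59\right) = 210 + 8 = 218$)
$O{\left(z \right)} \left(-304 + h\right) = 11 \cdot 14 \left(-304 + 218\right) = 154 \left(-86\right) = -13244$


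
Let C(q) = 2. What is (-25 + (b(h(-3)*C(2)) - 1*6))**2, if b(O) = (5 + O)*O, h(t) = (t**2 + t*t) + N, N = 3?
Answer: 3775249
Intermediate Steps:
h(t) = 3 + 2*t**2 (h(t) = (t**2 + t*t) + 3 = (t**2 + t**2) + 3 = 2*t**2 + 3 = 3 + 2*t**2)
b(O) = O*(5 + O)
(-25 + (b(h(-3)*C(2)) - 1*6))**2 = (-25 + (((3 + 2*(-3)**2)*2)*(5 + (3 + 2*(-3)**2)*2) - 1*6))**2 = (-25 + (((3 + 2*9)*2)*(5 + (3 + 2*9)*2) - 6))**2 = (-25 + (((3 + 18)*2)*(5 + (3 + 18)*2) - 6))**2 = (-25 + ((21*2)*(5 + 21*2) - 6))**2 = (-25 + (42*(5 + 42) - 6))**2 = (-25 + (42*47 - 6))**2 = (-25 + (1974 - 6))**2 = (-25 + 1968)**2 = 1943**2 = 3775249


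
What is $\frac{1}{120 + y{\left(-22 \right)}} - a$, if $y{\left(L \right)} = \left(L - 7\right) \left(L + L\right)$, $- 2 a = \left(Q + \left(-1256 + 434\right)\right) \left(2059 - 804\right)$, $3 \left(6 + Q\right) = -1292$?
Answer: $- \frac{3307738237}{4188} \approx -7.8981 \cdot 10^{5}$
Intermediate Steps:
$Q = - \frac{1310}{3}$ ($Q = -6 + \frac{1}{3} \left(-1292\right) = -6 - \frac{1292}{3} = - \frac{1310}{3} \approx -436.67$)
$a = \frac{2369440}{3}$ ($a = - \frac{\left(- \frac{1310}{3} + \left(-1256 + 434\right)\right) \left(2059 - 804\right)}{2} = - \frac{\left(- \frac{1310}{3} - 822\right) 1255}{2} = - \frac{\left(- \frac{3776}{3}\right) 1255}{2} = \left(- \frac{1}{2}\right) \left(- \frac{4738880}{3}\right) = \frac{2369440}{3} \approx 7.8981 \cdot 10^{5}$)
$y{\left(L \right)} = 2 L \left(-7 + L\right)$ ($y{\left(L \right)} = \left(-7 + L\right) 2 L = 2 L \left(-7 + L\right)$)
$\frac{1}{120 + y{\left(-22 \right)}} - a = \frac{1}{120 + 2 \left(-22\right) \left(-7 - 22\right)} - \frac{2369440}{3} = \frac{1}{120 + 2 \left(-22\right) \left(-29\right)} - \frac{2369440}{3} = \frac{1}{120 + 1276} - \frac{2369440}{3} = \frac{1}{1396} - \frac{2369440}{3} = - \frac{3307738237}{4188}$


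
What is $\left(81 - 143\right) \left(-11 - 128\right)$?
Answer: $8618$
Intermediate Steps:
$\left(81 - 143\right) \left(-11 - 128\right) = \left(-62\right) \left(-139\right) = 8618$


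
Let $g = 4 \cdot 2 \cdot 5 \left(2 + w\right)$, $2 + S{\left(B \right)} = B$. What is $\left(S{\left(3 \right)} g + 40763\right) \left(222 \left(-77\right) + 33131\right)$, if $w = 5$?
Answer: $658206591$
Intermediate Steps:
$S{\left(B \right)} = -2 + B$
$g = 280$ ($g = 4 \cdot 2 \cdot 5 \left(2 + 5\right) = 8 \cdot 5 \cdot 7 = 40 \cdot 7 = 280$)
$\left(S{\left(3 \right)} g + 40763\right) \left(222 \left(-77\right) + 33131\right) = \left(\left(-2 + 3\right) 280 + 40763\right) \left(222 \left(-77\right) + 33131\right) = \left(1 \cdot 280 + 40763\right) \left(-17094 + 33131\right) = \left(280 + 40763\right) 16037 = 41043 \cdot 16037 = 658206591$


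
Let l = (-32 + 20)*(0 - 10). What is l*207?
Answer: 24840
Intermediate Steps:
l = 120 (l = -12*(-10) = 120)
l*207 = 120*207 = 24840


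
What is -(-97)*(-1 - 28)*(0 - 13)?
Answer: 36569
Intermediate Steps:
-(-97)*(-1 - 28)*(0 - 13) = -(-97)*(-29*(-13)) = -(-97)*377 = -1*(-36569) = 36569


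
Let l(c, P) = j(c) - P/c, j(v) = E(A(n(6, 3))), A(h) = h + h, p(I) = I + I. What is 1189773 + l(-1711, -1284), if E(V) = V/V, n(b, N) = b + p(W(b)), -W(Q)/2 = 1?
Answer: 2035702030/1711 ≈ 1.1898e+6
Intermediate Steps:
W(Q) = -2 (W(Q) = -2*1 = -2)
p(I) = 2*I
n(b, N) = -4 + b (n(b, N) = b + 2*(-2) = b - 4 = -4 + b)
A(h) = 2*h
E(V) = 1
j(v) = 1
l(c, P) = 1 - P/c
1189773 + l(-1711, -1284) = 1189773 + (-1711 - 1*(-1284))/(-1711) = 1189773 - (-1711 + 1284)/1711 = 1189773 - 1/1711*(-427) = 1189773 + 427/1711 = 2035702030/1711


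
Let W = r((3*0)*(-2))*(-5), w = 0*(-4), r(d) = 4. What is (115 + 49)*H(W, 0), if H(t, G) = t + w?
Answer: -3280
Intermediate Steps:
w = 0
W = -20 (W = 4*(-5) = -20)
H(t, G) = t (H(t, G) = t + 0 = t)
(115 + 49)*H(W, 0) = (115 + 49)*(-20) = 164*(-20) = -3280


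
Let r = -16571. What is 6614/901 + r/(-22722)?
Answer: 165213779/20472522 ≈ 8.0700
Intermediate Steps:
6614/901 + r/(-22722) = 6614/901 - 16571/(-22722) = 6614*(1/901) - 16571*(-1/22722) = 6614/901 + 16571/22722 = 165213779/20472522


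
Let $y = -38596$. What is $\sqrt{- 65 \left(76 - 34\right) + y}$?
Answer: $i \sqrt{41326} \approx 203.29 i$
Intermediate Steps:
$\sqrt{- 65 \left(76 - 34\right) + y} = \sqrt{- 65 \left(76 - 34\right) - 38596} = \sqrt{\left(-65\right) 42 - 38596} = \sqrt{-2730 - 38596} = \sqrt{-41326} = i \sqrt{41326}$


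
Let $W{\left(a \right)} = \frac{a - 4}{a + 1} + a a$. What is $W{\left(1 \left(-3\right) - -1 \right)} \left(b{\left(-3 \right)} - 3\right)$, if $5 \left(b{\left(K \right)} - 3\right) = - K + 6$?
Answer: $18$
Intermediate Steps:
$b{\left(K \right)} = \frac{21}{5} - \frac{K}{5}$ ($b{\left(K \right)} = 3 + \frac{- K + 6}{5} = 3 + \frac{6 - K}{5} = 3 - \left(- \frac{6}{5} + \frac{K}{5}\right) = \frac{21}{5} - \frac{K}{5}$)
$W{\left(a \right)} = a^{2} + \frac{-4 + a}{1 + a}$ ($W{\left(a \right)} = \frac{-4 + a}{1 + a} + a^{2} = a^{2} + \frac{-4 + a}{1 + a}$)
$W{\left(1 \left(-3\right) - -1 \right)} \left(b{\left(-3 \right)} - 3\right) = \frac{-4 + \left(1 \left(-3\right) - -1\right) + \left(1 \left(-3\right) - -1\right)^{2} + \left(1 \left(-3\right) - -1\right)^{3}}{1 + \left(1 \left(-3\right) - -1\right)} \left(\left(\frac{21}{5} - - \frac{3}{5}\right) - 3\right) = \frac{-4 + \left(-3 + 1\right) + \left(-3 + 1\right)^{2} + \left(-3 + 1\right)^{3}}{1 + \left(-3 + 1\right)} \left(\left(\frac{21}{5} + \frac{3}{5}\right) - 3\right) = \frac{-4 - 2 + \left(-2\right)^{2} + \left(-2\right)^{3}}{1 - 2} \left(\frac{24}{5} - 3\right) = \frac{-4 - 2 + 4 - 8}{-1} \cdot \frac{9}{5} = \left(-1\right) \left(-10\right) \frac{9}{5} = 10 \cdot \frac{9}{5} = 18$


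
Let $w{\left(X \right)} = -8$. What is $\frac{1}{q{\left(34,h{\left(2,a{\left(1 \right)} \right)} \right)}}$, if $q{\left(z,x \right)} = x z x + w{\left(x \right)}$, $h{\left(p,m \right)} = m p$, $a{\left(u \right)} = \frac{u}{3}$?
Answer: $\frac{9}{64} \approx 0.14063$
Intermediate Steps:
$a{\left(u \right)} = \frac{u}{3}$ ($a{\left(u \right)} = u \frac{1}{3} = \frac{u}{3}$)
$q{\left(z,x \right)} = -8 + z x^{2}$ ($q{\left(z,x \right)} = x z x - 8 = z x^{2} - 8 = -8 + z x^{2}$)
$\frac{1}{q{\left(34,h{\left(2,a{\left(1 \right)} \right)} \right)}} = \frac{1}{-8 + 34 \left(\frac{1}{3} \cdot 1 \cdot 2\right)^{2}} = \frac{1}{-8 + 34 \left(\frac{1}{3} \cdot 2\right)^{2}} = \frac{1}{-8 + 34 \left(\frac{2}{3}\right)^{2}} = \frac{1}{-8 + 34 \cdot \frac{4}{9}} = \frac{1}{-8 + \frac{136}{9}} = \frac{1}{\frac{64}{9}} = \frac{9}{64}$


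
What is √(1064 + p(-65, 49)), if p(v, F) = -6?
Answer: 23*√2 ≈ 32.527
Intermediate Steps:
√(1064 + p(-65, 49)) = √(1064 - 6) = √1058 = 23*√2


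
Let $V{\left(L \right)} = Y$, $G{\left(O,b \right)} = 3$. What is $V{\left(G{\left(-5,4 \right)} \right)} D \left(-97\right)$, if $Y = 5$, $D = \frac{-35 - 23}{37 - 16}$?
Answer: $\frac{28130}{21} \approx 1339.5$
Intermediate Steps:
$D = - \frac{58}{21} \approx -2.7619$
$V{\left(L \right)} = 5$
$V{\left(G{\left(-5,4 \right)} \right)} D \left(-97\right) = 5 \left(- \frac{58}{21}\right) \left(-97\right) = \left(- \frac{290}{21}\right) \left(-97\right) = \frac{28130}{21}$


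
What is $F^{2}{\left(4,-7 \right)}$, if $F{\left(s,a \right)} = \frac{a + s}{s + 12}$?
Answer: $\frac{9}{256} \approx 0.035156$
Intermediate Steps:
$F{\left(s,a \right)} = \frac{a + s}{12 + s}$
$F^{2}{\left(4,-7 \right)} = \left(\frac{-7 + 4}{12 + 4}\right)^{2} = \left(\frac{1}{16} \left(-3\right)\right)^{2} = \left(- \frac{3}{16}\right)^{2} = \frac{9}{256}$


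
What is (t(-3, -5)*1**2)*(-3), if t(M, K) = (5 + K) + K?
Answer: 15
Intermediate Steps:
t(M, K) = 5 + 2*K
(t(-3, -5)*1**2)*(-3) = ((5 + 2*(-5))*1**2)*(-3) = ((5 - 10)*1)*(-3) = -5*1*(-3) = -5*(-3) = 15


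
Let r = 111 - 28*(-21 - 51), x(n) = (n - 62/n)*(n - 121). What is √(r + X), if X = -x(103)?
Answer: √42119481/103 ≈ 63.009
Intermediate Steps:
x(n) = (-121 + n)*(n - 62/n) (x(n) = (n - 62/n)*(-121 + n) = (-121 + n)*(n - 62/n))
r = 2127 (r = 111 - 28*(-72) = 111 + 2016 = 2127)
X = 189846/103 (X = -(-62 + 103² - 121*103 + 7502/103) = -(-62 + 10609 - 12463 + 7502*(1/103)) = -(-62 + 10609 - 12463 + 7502/103) = -1*(-189846/103) = 189846/103 ≈ 1843.2)
√(r + X) = √(2127 + 189846/103) = √(408927/103) = √42119481/103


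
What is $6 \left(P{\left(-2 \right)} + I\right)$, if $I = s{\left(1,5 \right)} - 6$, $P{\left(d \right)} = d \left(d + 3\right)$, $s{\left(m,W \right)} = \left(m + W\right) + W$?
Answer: $18$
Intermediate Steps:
$s{\left(m,W \right)} = m + 2 W$ ($s{\left(m,W \right)} = \left(W + m\right) + W = m + 2 W$)
$P{\left(d \right)} = d \left(3 + d\right)$
$I = 5$ ($I = \left(1 + 2 \cdot 5\right) - 6 = \left(1 + 10\right) - 6 = 11 - 6 = 5$)
$6 \left(P{\left(-2 \right)} + I\right) = 6 \left(- 2 \left(3 - 2\right) + 5\right) = 6 \left(\left(-2\right) 1 + 5\right) = 6 \left(-2 + 5\right) = 6 \cdot 3 = 18$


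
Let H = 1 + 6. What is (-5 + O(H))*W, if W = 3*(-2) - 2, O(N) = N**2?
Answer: -352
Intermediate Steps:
H = 7
W = -8 (W = -6 - 2 = -8)
(-5 + O(H))*W = (-5 + 7**2)*(-8) = (-5 + 49)*(-8) = 44*(-8) = -352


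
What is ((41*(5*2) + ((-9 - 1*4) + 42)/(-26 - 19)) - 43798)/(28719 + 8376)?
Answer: -1952489/1669275 ≈ -1.1697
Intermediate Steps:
((41*(5*2) + ((-9 - 1*4) + 42)/(-26 - 19)) - 43798)/(28719 + 8376) = ((41*10 + ((-9 - 4) + 42)/(-45)) - 43798)/37095 = ((410 + (-13 + 42)*(-1/45)) - 43798)*(1/37095) = ((410 + 29*(-1/45)) - 43798)*(1/37095) = ((410 - 29/45) - 43798)*(1/37095) = (18421/45 - 43798)*(1/37095) = -1952489/45*1/37095 = -1952489/1669275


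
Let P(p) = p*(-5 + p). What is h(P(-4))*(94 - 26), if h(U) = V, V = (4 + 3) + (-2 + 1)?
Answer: 408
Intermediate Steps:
V = 6 (V = 7 - 1 = 6)
h(U) = 6
h(P(-4))*(94 - 26) = 6*(94 - 26) = 6*68 = 408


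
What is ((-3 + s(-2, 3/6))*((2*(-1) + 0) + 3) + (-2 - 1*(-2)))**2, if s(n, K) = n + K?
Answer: 81/4 ≈ 20.250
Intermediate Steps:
s(n, K) = K + n
((-3 + s(-2, 3/6))*((2*(-1) + 0) + 3) + (-2 - 1*(-2)))**2 = ((-3 + (3/6 - 2))*((2*(-1) + 0) + 3) + (-2 - 1*(-2)))**2 = ((-3 + (3*(1/6) - 2))*((-2 + 0) + 3) + (-2 + 2))**2 = ((-3 + (1/2 - 2))*(-2 + 3) + 0)**2 = ((-3 - 3/2)*1 + 0)**2 = (-9/2*1 + 0)**2 = (-9/2 + 0)**2 = (-9/2)**2 = 81/4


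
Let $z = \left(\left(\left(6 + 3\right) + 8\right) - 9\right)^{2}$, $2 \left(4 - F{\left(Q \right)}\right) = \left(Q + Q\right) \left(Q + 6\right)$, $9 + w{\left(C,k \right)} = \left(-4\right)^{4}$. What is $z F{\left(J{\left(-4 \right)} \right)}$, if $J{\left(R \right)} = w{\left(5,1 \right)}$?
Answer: $-3999168$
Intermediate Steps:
$w{\left(C,k \right)} = 247$ ($w{\left(C,k \right)} = -9 + \left(-4\right)^{4} = -9 + 256 = 247$)
$J{\left(R \right)} = 247$
$F{\left(Q \right)} = 4 - Q \left(6 + Q\right)$ ($F{\left(Q \right)} = 4 - \frac{\left(Q + Q\right) \left(Q + 6\right)}{2} = 4 - \frac{2 Q \left(6 + Q\right)}{2} = 4 - Q \left(6 + Q\right)$)
$z = 64$ ($z = \left(\left(9 + 8\right) - 9\right)^{2} = \left(17 - 9\right)^{2} = 8^{2} = 64$)
$z F{\left(J{\left(-4 \right)} \right)} = 64 \left(4 - 247^{2} - 1482\right) = 64 \left(4 - 61009 - 1482\right) = 64 \left(-62487\right) = -3999168$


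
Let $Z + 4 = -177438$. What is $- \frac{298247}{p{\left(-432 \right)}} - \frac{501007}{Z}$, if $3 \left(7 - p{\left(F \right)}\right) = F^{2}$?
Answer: $\frac{84084680581}{11037069842} \approx 7.6184$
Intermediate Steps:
$Z = -177442$ ($Z = -4 - 177438 = -177442$)
$p{\left(F \right)} = 7 - \frac{F^{2}}{3}$
$- \frac{298247}{p{\left(-432 \right)}} - \frac{501007}{Z} = - \frac{298247}{7 - \frac{\left(-432\right)^{2}}{3}} - \frac{501007}{-177442} = - \frac{298247}{7 - 62208} - - \frac{501007}{177442} = - \frac{298247}{7 - 62208} + \frac{501007}{177442} = - \frac{298247}{-62201} + \frac{501007}{177442} = \left(-298247\right) \left(- \frac{1}{62201}\right) + \frac{501007}{177442} = \frac{298247}{62201} + \frac{501007}{177442} = \frac{84084680581}{11037069842}$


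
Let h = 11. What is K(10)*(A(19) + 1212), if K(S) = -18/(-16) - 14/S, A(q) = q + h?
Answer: -6831/20 ≈ -341.55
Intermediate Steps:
A(q) = 11 + q (A(q) = q + 11 = 11 + q)
K(S) = 9/8 - 14/S (K(S) = -18*(-1/16) - 14/S = 9/8 - 14/S)
K(10)*(A(19) + 1212) = (9/8 - 14/10)*((11 + 19) + 1212) = (9/8 - 14*⅒)*(30 + 1212) = (9/8 - 7/5)*1242 = -11/40*1242 = -6831/20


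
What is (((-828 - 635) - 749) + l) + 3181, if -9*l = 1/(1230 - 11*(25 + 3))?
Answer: 8040761/8298 ≈ 969.00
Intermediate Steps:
l = -1/8298 (l = -1/(9*(1230 - 11*(25 + 3))) = -1/(9*(1230 - 11*28)) = -1/(9*(1230 - 308)) = -1/9/922 = -1/9*1/922 = -1/8298 ≈ -0.00012051)
(((-828 - 635) - 749) + l) + 3181 = (((-828 - 635) - 749) - 1/8298) + 3181 = ((-1463 - 749) - 1/8298) + 3181 = (-2212 - 1/8298) + 3181 = -18355177/8298 + 3181 = 8040761/8298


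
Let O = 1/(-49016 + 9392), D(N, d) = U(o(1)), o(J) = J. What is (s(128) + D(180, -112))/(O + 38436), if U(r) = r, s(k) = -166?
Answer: -6537960/1522988063 ≈ -0.0042929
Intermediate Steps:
D(N, d) = 1
O = -1/39624 (O = 1/(-39624) = -1/39624 ≈ -2.5237e-5)
(s(128) + D(180, -112))/(O + 38436) = (-166 + 1)/(-1/39624 + 38436) = -165/1522988063/39624 = -165*39624/1522988063 = -6537960/1522988063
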